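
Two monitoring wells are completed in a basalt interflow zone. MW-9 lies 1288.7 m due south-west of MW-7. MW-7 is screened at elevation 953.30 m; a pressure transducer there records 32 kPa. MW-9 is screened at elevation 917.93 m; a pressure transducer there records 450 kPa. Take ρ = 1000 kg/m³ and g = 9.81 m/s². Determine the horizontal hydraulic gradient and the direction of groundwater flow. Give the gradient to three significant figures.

i ≈ 0.00562; groundwater flows toward the north-east

Pressure head at MW-7: ψ = P/(ρg) = 32×1000 / (1000 × 9.81) = 3.26 m.
Total head at MW-7: h = z + ψ = 953.30 + 3.26 = 956.56 m.
Pressure head at MW-9: ψ = P/(ρg) = 450×1000 / (1000 × 9.81) = 45.87 m.
Total head at MW-9: h = z + ψ = 917.93 + 45.87 = 963.80 m.
Head difference: h(MW-7) − h(MW-9) = 956.56 − 963.80 = -7.24 m.
Hydraulic gradient: i = |Δh| / L = 7.24 / 1288.7 = 0.00562.
Flow is from higher to lower head: from MW-9 toward MW-7, i.e. toward the north-east.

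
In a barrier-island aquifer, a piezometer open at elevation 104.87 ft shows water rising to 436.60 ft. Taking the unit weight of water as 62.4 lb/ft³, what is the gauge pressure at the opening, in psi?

P ≈ 144 psi

Pressure head ψ = h − z = 436.60 − 104.87 = 331.73 ft.
P = γ·ψ / 144 = 62.4 × 331.73 / 144 = 144 psi.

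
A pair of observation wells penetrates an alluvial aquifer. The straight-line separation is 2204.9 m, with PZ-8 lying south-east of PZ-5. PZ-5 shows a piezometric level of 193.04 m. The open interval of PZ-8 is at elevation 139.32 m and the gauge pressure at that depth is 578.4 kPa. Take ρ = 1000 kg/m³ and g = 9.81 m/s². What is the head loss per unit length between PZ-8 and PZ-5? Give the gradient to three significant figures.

i ≈ 0.00238 m/m

Total head at PZ-5: h = 193.04 m (water level in the piezometer is the total head).
Pressure head at PZ-8: ψ = P/(ρg) = 578.4×1000 / (1000 × 9.81) = 58.96 m.
Total head at PZ-8: h = z + ψ = 139.32 + 58.96 = 198.28 m.
Head difference: h(PZ-5) − h(PZ-8) = 193.04 − 198.28 = -5.24 m.
Hydraulic gradient: i = |Δh| / L = 5.24 / 2204.9 = 0.00238.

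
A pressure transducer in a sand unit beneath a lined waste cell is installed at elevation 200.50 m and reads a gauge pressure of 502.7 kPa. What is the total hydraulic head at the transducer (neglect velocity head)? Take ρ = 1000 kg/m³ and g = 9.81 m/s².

h ≈ 251.74 m

ψ = P/(ρg) = 502.7×1000 / (1000 × 9.81) = 51.24 m.
h = z + ψ = 200.50 + 51.24 = 251.74 m.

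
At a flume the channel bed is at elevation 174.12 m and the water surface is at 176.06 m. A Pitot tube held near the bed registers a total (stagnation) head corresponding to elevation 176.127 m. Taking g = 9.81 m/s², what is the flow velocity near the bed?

v ≈ 1.15 m/s

Near the bed, under hydrostatic conditions, the piezometric head (z + ψ) equals the free-surface elevation, 176.06 m.
Velocity head = total − piezometric = 176.127 − 176.06 = 0.067 m.
v = √(2g·h_v) = √(2 × 9.81 × 0.067) = 1.15 m/s.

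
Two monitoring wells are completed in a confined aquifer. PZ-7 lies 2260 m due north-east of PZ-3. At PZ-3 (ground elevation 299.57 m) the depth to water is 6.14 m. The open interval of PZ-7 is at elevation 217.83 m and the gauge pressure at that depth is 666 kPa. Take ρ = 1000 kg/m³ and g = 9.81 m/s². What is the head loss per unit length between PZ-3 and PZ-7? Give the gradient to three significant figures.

Total head at PZ-3: h = 299.57 − 6.14 = 293.43 m.
Pressure head at PZ-7: ψ = P/(ρg) = 666×1000 / (1000 × 9.81) = 67.89 m.
Total head at PZ-7: h = z + ψ = 217.83 + 67.89 = 285.72 m.
Head difference: h(PZ-3) − h(PZ-7) = 293.43 − 285.72 = 7.71 m.
Hydraulic gradient: i = |Δh| / L = 7.71 / 2260 = 0.00341.

i ≈ 0.00341 m/m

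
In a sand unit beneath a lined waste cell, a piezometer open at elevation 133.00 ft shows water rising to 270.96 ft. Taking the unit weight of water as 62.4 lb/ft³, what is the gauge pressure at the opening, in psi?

Pressure head ψ = h − z = 270.96 − 133.00 = 137.96 ft.
P = γ·ψ / 144 = 62.4 × 137.96 / 144 = 59.8 psi.

P ≈ 59.8 psi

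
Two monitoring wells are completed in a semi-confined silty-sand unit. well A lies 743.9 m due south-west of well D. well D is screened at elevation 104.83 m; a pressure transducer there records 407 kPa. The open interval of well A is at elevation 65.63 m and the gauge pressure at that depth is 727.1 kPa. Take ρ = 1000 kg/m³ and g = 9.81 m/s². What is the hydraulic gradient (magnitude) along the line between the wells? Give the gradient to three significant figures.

i ≈ 0.00883

Pressure head at well D: ψ = P/(ρg) = 407×1000 / (1000 × 9.81) = 41.49 m.
Total head at well D: h = z + ψ = 104.83 + 41.49 = 146.32 m.
Pressure head at well A: ψ = P/(ρg) = 727.1×1000 / (1000 × 9.81) = 74.12 m.
Total head at well A: h = z + ψ = 65.63 + 74.12 = 139.75 m.
Head difference: h(well D) − h(well A) = 146.32 − 139.75 = 6.57 m.
Hydraulic gradient: i = |Δh| / L = 6.57 / 743.9 = 0.00883.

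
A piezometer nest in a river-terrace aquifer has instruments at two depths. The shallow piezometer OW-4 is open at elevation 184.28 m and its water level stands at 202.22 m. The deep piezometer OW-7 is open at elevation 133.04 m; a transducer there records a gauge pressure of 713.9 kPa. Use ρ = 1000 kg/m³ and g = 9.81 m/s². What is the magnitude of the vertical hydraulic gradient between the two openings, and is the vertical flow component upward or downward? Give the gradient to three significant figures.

Total head at OW-4: h = 202.22 m (water level in the standpipe).
Pressure head at OW-7: ψ = P/(ρg) = 713.9×1000 / (1000 × 9.81) = 72.77 m.
Total head at OW-7: h = z + ψ = 133.04 + 72.77 = 205.81 m.
Δh = h(OW-4) − h(OW-7) = 202.22 − 205.81 = -3.59 m.
Vertical separation Δz = 184.28 − 133.04 = 51.24 m.
|i_v| = |Δh| / Δz = 3.59 / 51.24 = 0.0701.
Head is higher in the deep piezometer, so vertical flow is upward (discharge condition).

|i_v| ≈ 0.0701; vertical flow is upward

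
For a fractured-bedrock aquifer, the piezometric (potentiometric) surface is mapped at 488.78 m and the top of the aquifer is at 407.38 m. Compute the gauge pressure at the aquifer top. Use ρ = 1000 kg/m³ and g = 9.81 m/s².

Pressure head at the aquifer top: ψ = h − z = 488.78 − 407.38 = 81.40 m.
P = ρgψ = 1000 × 9.81 × 81.40 = 798534 Pa ≈ 799 kPa.

P ≈ 799 kPa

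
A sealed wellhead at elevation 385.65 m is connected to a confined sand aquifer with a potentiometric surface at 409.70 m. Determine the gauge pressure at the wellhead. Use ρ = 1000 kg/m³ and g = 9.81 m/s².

Head above the cap: Δh = 409.70 − 385.65 = 24.05 m.
P = ρgΔh = 1000 × 9.81 × 24.05 = 235930 Pa ≈ 236 kPa.

P ≈ 236 kPa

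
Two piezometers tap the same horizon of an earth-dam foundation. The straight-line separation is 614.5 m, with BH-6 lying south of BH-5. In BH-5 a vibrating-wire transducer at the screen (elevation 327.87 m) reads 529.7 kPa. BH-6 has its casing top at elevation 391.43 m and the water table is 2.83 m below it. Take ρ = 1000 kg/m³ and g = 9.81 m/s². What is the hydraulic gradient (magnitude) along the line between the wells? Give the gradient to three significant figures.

Pressure head at BH-5: ψ = P/(ρg) = 529.7×1000 / (1000 × 9.81) = 54.00 m.
Total head at BH-5: h = z + ψ = 327.87 + 54.00 = 381.87 m.
Total head at BH-6: h = 391.43 − 2.83 = 388.60 m.
Head difference: h(BH-5) − h(BH-6) = 381.87 − 388.60 = -6.73 m.
Hydraulic gradient: i = |Δh| / L = 6.73 / 614.5 = 0.0110.

i ≈ 0.0110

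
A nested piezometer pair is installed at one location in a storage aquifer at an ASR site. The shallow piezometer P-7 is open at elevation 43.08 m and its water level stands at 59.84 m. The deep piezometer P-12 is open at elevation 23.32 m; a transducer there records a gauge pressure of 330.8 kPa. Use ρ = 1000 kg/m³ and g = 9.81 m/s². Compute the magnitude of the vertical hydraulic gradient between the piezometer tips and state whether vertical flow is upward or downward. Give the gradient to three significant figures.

Total head at P-7: h = 59.84 m (water level in the standpipe).
Pressure head at P-12: ψ = P/(ρg) = 330.8×1000 / (1000 × 9.81) = 33.72 m.
Total head at P-12: h = z + ψ = 23.32 + 33.72 = 57.04 m.
Δh = h(P-7) − h(P-12) = 59.84 − 57.04 = 2.80 m.
Vertical separation Δz = 43.08 − 23.32 = 19.76 m.
|i_v| = |Δh| / Δz = 2.80 / 19.76 = 0.142.
Head is higher in the shallow piezometer, so vertical flow is downward (recharge condition).

|i_v| ≈ 0.142; vertical flow is downward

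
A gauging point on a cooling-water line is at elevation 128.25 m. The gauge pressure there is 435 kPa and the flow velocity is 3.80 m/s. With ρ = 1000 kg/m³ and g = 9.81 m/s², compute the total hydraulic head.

h ≈ 173.33 m

Pressure head ψ = P/(ρg) = 435×1000 / (1000 × 9.81) = 44.34 m.
Velocity head = v²/(2g) = 3.80² / (2 × 9.81) = 0.736 m.
h = z + ψ + v²/(2g) = 128.25 + 44.34 + 0.736 = 173.33 m.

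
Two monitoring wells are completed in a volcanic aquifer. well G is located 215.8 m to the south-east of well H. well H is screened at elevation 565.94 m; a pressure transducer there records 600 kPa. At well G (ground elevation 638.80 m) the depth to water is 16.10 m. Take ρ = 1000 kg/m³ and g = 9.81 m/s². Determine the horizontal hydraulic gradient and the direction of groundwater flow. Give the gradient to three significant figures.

i ≈ 0.0204; groundwater flows toward the south-east

Pressure head at well H: ψ = P/(ρg) = 600×1000 / (1000 × 9.81) = 61.16 m.
Total head at well H: h = z + ψ = 565.94 + 61.16 = 627.10 m.
Total head at well G: h = 638.80 − 16.10 = 622.70 m.
Head difference: h(well H) − h(well G) = 627.10 − 622.70 = 4.40 m.
Hydraulic gradient: i = |Δh| / L = 4.40 / 215.8 = 0.0204.
Flow is from higher to lower head: from well H toward well G, i.e. toward the south-east.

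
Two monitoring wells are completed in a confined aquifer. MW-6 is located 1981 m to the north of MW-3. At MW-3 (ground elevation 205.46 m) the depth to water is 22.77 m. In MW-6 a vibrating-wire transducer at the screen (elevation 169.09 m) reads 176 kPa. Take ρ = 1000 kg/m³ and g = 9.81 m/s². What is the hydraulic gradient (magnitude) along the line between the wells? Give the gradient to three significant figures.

Total head at MW-3: h = 205.46 − 22.77 = 182.69 m.
Pressure head at MW-6: ψ = P/(ρg) = 176×1000 / (1000 × 9.81) = 17.94 m.
Total head at MW-6: h = z + ψ = 169.09 + 17.94 = 187.03 m.
Head difference: h(MW-3) − h(MW-6) = 182.69 − 187.03 = -4.34 m.
Hydraulic gradient: i = |Δh| / L = 4.34 / 1981 = 0.00219.

i ≈ 0.00219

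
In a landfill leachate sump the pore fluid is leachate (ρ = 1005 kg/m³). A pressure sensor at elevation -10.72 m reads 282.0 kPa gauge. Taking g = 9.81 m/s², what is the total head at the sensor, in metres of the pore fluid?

h ≈ 17.88 m

ψ = P/(ρg) = 282.0×1000 / (1005 × 9.81) = 28.60 m.
h = z + ψ = -10.72 + 28.60 = 17.88 m.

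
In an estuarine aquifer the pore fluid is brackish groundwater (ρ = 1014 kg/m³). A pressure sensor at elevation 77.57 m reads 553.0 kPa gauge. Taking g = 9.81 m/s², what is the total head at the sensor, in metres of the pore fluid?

ψ = P/(ρg) = 553.0×1000 / (1014 × 9.81) = 55.59 m.
h = z + ψ = 77.57 + 55.59 = 133.16 m.

h ≈ 133.16 m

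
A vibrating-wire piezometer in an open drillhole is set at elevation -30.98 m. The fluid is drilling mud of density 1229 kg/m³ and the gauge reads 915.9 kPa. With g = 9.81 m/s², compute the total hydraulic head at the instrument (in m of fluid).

ψ = P/(ρg) = 915.9×1000 / (1229 × 9.81) = 75.97 m.
h = z + ψ = -30.98 + 75.97 = 44.99 m.

h ≈ 44.99 m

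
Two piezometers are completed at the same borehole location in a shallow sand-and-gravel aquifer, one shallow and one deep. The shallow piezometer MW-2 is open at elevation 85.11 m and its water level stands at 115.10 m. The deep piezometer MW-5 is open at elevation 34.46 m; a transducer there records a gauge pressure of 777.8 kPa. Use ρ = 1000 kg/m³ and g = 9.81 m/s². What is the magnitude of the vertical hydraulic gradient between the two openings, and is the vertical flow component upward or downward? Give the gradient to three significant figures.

|i_v| ≈ 0.0267; vertical flow is downward

Total head at MW-2: h = 115.10 m (water level in the standpipe).
Pressure head at MW-5: ψ = P/(ρg) = 777.8×1000 / (1000 × 9.81) = 79.29 m.
Total head at MW-5: h = z + ψ = 34.46 + 79.29 = 113.75 m.
Δh = h(MW-2) − h(MW-5) = 115.10 − 113.75 = 1.35 m.
Vertical separation Δz = 85.11 − 34.46 = 50.65 m.
|i_v| = |Δh| / Δz = 1.35 / 50.65 = 0.0267.
Head is higher in the shallow piezometer, so vertical flow is downward (recharge condition).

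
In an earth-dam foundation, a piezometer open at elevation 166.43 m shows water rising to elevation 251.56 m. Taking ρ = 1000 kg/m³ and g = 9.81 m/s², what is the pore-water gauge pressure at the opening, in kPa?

P ≈ 835 kPa

Pressure head ψ = h − z = 251.56 − 166.43 = 85.13 m.
P = ρgψ = 1000 × 9.81 × 85.13 = 835125 Pa ≈ 835 kPa.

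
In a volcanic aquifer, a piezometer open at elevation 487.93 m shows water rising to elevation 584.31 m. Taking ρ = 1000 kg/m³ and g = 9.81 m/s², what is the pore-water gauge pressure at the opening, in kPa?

P ≈ 945 kPa

Pressure head ψ = h − z = 584.31 − 487.93 = 96.38 m.
P = ρgψ = 1000 × 9.81 × 96.38 = 945488 Pa ≈ 945 kPa.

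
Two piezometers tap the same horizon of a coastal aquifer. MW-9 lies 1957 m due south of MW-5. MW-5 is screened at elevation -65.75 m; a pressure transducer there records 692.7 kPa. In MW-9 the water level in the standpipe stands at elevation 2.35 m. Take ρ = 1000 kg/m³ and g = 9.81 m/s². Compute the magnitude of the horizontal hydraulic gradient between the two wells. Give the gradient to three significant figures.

Pressure head at MW-5: ψ = P/(ρg) = 692.7×1000 / (1000 × 9.81) = 70.61 m.
Total head at MW-5: h = z + ψ = -65.75 + 70.61 = 4.86 m.
Total head at MW-9: h = 2.35 m (water level in the piezometer is the total head).
Head difference: h(MW-5) − h(MW-9) = 4.86 − 2.35 = 2.51 m.
Hydraulic gradient: i = |Δh| / L = 2.51 / 1957 = 0.00128.

i ≈ 0.00128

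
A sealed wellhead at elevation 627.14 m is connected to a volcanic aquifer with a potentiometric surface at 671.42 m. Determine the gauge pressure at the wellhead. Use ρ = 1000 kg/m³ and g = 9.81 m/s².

P ≈ 434 kPa

Head above the cap: Δh = 671.42 − 627.14 = 44.28 m.
P = ρgΔh = 1000 × 9.81 × 44.28 = 434387 Pa ≈ 434 kPa.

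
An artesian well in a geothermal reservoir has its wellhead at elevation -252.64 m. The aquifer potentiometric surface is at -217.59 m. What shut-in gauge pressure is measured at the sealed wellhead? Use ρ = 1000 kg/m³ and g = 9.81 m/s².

P ≈ 344 kPa

Head above the cap: Δh = -217.59 − (-252.64) = 35.05 m.
P = ρgΔh = 1000 × 9.81 × 35.05 = 343840 Pa ≈ 344 kPa.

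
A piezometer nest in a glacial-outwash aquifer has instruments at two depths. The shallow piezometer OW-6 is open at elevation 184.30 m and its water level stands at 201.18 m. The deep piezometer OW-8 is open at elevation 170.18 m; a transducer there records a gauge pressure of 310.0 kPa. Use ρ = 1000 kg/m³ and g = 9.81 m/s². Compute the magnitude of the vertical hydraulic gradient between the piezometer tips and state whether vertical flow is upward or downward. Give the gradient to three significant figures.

Total head at OW-6: h = 201.18 m (water level in the standpipe).
Pressure head at OW-8: ψ = P/(ρg) = 310.0×1000 / (1000 × 9.81) = 31.60 m.
Total head at OW-8: h = z + ψ = 170.18 + 31.60 = 201.78 m.
Δh = h(OW-6) − h(OW-8) = 201.18 − 201.78 = -0.60 m.
Vertical separation Δz = 184.30 − 170.18 = 14.12 m.
|i_v| = |Δh| / Δz = 0.60 / 14.12 = 0.0425.
Head is higher in the deep piezometer, so vertical flow is upward (discharge condition).

|i_v| ≈ 0.0425; vertical flow is upward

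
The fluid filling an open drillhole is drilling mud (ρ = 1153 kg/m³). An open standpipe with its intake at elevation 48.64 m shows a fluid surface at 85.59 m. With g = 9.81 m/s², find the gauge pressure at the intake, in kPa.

Pressure head ψ = h − z = 85.59 − 48.64 = 36.95 m.
P = ρgψ = 1153 × 9.81 × 36.95 = 417939 Pa ≈ 418 kPa.

P ≈ 418 kPa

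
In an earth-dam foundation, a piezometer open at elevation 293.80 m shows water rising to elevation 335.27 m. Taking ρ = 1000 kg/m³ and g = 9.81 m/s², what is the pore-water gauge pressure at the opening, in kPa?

P ≈ 407 kPa

Pressure head ψ = h − z = 335.27 − 293.80 = 41.47 m.
P = ρgψ = 1000 × 9.81 × 41.47 = 406821 Pa ≈ 407 kPa.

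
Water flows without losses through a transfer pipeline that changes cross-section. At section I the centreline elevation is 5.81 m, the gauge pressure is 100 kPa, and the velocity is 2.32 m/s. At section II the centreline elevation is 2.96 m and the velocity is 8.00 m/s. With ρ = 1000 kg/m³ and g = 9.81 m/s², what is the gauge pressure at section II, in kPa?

Pressure head at I: ψ₁ = P₁/(ρg) = 100×1000 / (1000 × 9.81) = 10.19 m.
Velocity heads: v₁²/2g = 2.32²/19.62 = 0.274 m; v₂²/2g = 8.00²/19.62 = 3.262 m.
Total head H = z₁ + ψ₁ + v₁²/2g = 5.81 + 10.19 + 0.274 = 16.27 m.
ψ₂ = H − z₂ − v₂²/2g = 16.27 − 2.96 − 3.262 = 10.05 m.
P₂ = ρgψ₂ = 1000 × 9.81 × 10.05 ≈ 98.6 kPa.

P₂ ≈ 98.6 kPa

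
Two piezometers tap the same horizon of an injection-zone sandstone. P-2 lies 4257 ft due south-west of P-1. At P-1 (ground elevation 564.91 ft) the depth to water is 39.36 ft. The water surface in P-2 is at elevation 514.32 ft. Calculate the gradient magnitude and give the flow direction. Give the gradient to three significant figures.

Total head at P-1: h = 564.91 − 39.36 = 525.55 ft.
Total head at P-2: h = 514.32 ft (water level in the piezometer is the total head).
Head difference: h(P-1) − h(P-2) = 525.55 − 514.32 = 11.23 ft.
Hydraulic gradient: i = |Δh| / L = 11.23 / 4257 = 0.00264.
Flow is from higher to lower head: from P-1 toward P-2, i.e. toward the south-west.

i ≈ 0.00264; groundwater flows toward the south-west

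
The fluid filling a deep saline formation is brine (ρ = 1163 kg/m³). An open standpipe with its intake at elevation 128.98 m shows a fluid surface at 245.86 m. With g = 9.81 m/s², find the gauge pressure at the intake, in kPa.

Pressure head ψ = h − z = 245.86 − 128.98 = 116.88 m.
P = ρgψ = 1163 × 9.81 × 116.88 = 1333487 Pa ≈ 1330 kPa.

P ≈ 1330 kPa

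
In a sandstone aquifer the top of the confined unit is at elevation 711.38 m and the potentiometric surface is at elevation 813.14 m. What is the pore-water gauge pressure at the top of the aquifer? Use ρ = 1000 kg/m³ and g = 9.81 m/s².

P ≈ 998 kPa

Pressure head at the aquifer top: ψ = h − z = 813.14 − 711.38 = 101.76 m.
P = ρgψ = 1000 × 9.81 × 101.76 = 998266 Pa ≈ 998 kPa.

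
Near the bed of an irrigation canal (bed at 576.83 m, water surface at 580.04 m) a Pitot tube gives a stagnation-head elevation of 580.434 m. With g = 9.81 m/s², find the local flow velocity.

v ≈ 2.78 m/s

Near the bed, under hydrostatic conditions, the piezometric head (z + ψ) equals the free-surface elevation, 580.04 m.
Velocity head = total − piezometric = 580.434 − 580.04 = 0.394 m.
v = √(2g·h_v) = √(2 × 9.81 × 0.394) = 2.78 m/s.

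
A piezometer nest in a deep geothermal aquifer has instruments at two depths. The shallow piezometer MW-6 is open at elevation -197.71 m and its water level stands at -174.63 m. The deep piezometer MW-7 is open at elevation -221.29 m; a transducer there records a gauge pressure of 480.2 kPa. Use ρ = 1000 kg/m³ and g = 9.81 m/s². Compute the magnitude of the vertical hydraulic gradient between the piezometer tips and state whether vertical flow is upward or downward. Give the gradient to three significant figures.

|i_v| ≈ 0.0971; vertical flow is upward

Total head at MW-6: h = -174.63 m (water level in the standpipe).
Pressure head at MW-7: ψ = P/(ρg) = 480.2×1000 / (1000 × 9.81) = 48.95 m.
Total head at MW-7: h = z + ψ = -221.29 + 48.95 = -172.34 m.
Δh = h(MW-6) − h(MW-7) = -174.63 − (-172.34) = -2.29 m.
Vertical separation Δz = -197.71 − (-221.29) = 23.58 m.
|i_v| = |Δh| / Δz = 2.29 / 23.58 = 0.0971.
Head is higher in the deep piezometer, so vertical flow is upward (discharge condition).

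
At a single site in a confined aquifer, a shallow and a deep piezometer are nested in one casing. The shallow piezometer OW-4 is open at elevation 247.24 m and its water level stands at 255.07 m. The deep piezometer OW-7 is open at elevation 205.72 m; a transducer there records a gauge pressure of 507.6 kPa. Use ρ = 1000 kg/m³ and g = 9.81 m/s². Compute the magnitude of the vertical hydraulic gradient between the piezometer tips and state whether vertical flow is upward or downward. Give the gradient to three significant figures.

Total head at OW-4: h = 255.07 m (water level in the standpipe).
Pressure head at OW-7: ψ = P/(ρg) = 507.6×1000 / (1000 × 9.81) = 51.74 m.
Total head at OW-7: h = z + ψ = 205.72 + 51.74 = 257.46 m.
Δh = h(OW-4) − h(OW-7) = 255.07 − 257.46 = -2.39 m.
Vertical separation Δz = 247.24 − 205.72 = 41.52 m.
|i_v| = |Δh| / Δz = 2.39 / 41.52 = 0.0576.
Head is higher in the deep piezometer, so vertical flow is upward (discharge condition).

|i_v| ≈ 0.0576; vertical flow is upward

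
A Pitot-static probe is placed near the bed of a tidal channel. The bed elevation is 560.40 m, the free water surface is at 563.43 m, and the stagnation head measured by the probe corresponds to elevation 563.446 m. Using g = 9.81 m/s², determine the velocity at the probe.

v ≈ 0.560 m/s

Near the bed, under hydrostatic conditions, the piezometric head (z + ψ) equals the free-surface elevation, 563.43 m.
Velocity head = total − piezometric = 563.446 − 563.43 = 0.016 m.
v = √(2g·h_v) = √(2 × 9.81 × 0.016) = 0.560 m/s.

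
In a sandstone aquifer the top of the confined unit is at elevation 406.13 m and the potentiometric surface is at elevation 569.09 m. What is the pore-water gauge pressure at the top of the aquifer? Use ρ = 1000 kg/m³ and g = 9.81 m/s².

P ≈ 1600 kPa

Pressure head at the aquifer top: ψ = h − z = 569.09 − 406.13 = 162.96 m.
P = ρgψ = 1000 × 9.81 × 162.96 = 1598638 Pa ≈ 1600 kPa.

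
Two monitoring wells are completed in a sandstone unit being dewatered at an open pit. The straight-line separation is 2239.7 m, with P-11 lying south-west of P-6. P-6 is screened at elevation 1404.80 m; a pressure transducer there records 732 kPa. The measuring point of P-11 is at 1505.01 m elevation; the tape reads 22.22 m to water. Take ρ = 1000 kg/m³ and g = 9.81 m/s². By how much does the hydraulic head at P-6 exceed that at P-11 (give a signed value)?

Δh ≈ -3.37 m

Pressure head at P-6: ψ = P/(ρg) = 732×1000 / (1000 × 9.81) = 74.62 m.
Total head at P-6: h = z + ψ = 1404.80 + 74.62 = 1479.42 m.
Total head at P-11: h = 1505.01 − 22.22 = 1482.79 m.
Head difference: h(P-6) − h(P-11) = 1479.42 − 1482.79 = -3.37 m.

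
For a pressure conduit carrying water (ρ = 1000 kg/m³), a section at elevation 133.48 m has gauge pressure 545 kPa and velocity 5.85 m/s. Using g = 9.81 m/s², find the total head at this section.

h ≈ 190.78 m

Pressure head ψ = P/(ρg) = 545×1000 / (1000 × 9.81) = 55.56 m.
Velocity head = v²/(2g) = 5.85² / (2 × 9.81) = 1.744 m.
h = z + ψ + v²/(2g) = 133.48 + 55.56 + 1.744 = 190.78 m.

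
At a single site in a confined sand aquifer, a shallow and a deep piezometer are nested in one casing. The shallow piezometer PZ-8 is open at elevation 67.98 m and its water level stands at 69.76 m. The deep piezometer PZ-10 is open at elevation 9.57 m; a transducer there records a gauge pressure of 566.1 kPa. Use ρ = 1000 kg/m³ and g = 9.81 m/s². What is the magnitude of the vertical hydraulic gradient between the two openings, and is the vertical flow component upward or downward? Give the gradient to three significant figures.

Total head at PZ-8: h = 69.76 m (water level in the standpipe).
Pressure head at PZ-10: ψ = P/(ρg) = 566.1×1000 / (1000 × 9.81) = 57.71 m.
Total head at PZ-10: h = z + ψ = 9.57 + 57.71 = 67.28 m.
Δh = h(PZ-8) − h(PZ-10) = 69.76 − 67.28 = 2.48 m.
Vertical separation Δz = 67.98 − 9.57 = 58.41 m.
|i_v| = |Δh| / Δz = 2.48 / 58.41 = 0.0425.
Head is higher in the shallow piezometer, so vertical flow is downward (recharge condition).

|i_v| ≈ 0.0425; vertical flow is downward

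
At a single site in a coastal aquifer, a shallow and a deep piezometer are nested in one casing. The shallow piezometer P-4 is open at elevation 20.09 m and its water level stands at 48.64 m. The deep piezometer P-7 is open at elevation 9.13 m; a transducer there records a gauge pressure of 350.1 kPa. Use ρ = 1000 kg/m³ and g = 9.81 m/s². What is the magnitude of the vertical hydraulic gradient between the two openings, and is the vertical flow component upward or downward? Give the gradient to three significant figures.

|i_v| ≈ 0.349; vertical flow is downward

Total head at P-4: h = 48.64 m (water level in the standpipe).
Pressure head at P-7: ψ = P/(ρg) = 350.1×1000 / (1000 × 9.81) = 35.69 m.
Total head at P-7: h = z + ψ = 9.13 + 35.69 = 44.82 m.
Δh = h(P-4) − h(P-7) = 48.64 − 44.82 = 3.82 m.
Vertical separation Δz = 20.09 − 9.13 = 10.96 m.
|i_v| = |Δh| / Δz = 3.82 / 10.96 = 0.349.
Head is higher in the shallow piezometer, so vertical flow is downward (recharge condition).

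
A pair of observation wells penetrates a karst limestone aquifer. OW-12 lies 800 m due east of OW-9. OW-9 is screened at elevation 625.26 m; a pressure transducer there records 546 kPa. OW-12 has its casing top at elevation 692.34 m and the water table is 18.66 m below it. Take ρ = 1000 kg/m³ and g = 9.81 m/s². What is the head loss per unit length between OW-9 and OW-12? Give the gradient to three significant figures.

i ≈ 0.00905 m/m

Pressure head at OW-9: ψ = P/(ρg) = 546×1000 / (1000 × 9.81) = 55.66 m.
Total head at OW-9: h = z + ψ = 625.26 + 55.66 = 680.92 m.
Total head at OW-12: h = 692.34 − 18.66 = 673.68 m.
Head difference: h(OW-9) − h(OW-12) = 680.92 − 673.68 = 7.24 m.
Hydraulic gradient: i = |Δh| / L = 7.24 / 800 = 0.00905.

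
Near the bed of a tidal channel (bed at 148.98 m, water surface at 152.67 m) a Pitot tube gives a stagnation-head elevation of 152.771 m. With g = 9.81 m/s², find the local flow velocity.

Near the bed, under hydrostatic conditions, the piezometric head (z + ψ) equals the free-surface elevation, 152.67 m.
Velocity head = total − piezometric = 152.771 − 152.67 = 0.101 m.
v = √(2g·h_v) = √(2 × 9.81 × 0.101) = 1.41 m/s.

v ≈ 1.41 m/s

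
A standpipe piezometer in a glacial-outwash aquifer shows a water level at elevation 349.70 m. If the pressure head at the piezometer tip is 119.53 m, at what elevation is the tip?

z = h − ψ = 349.70 − 119.53 = 230.17 m.

z ≈ 230.17 m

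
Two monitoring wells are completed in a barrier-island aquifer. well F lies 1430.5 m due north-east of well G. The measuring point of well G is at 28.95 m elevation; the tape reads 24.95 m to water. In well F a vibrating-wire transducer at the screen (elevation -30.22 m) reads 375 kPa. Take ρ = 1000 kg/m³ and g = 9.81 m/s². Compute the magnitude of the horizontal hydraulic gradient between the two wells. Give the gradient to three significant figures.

i ≈ 0.00280

Total head at well G: h = 28.95 − 24.95 = 4.00 m.
Pressure head at well F: ψ = P/(ρg) = 375×1000 / (1000 × 9.81) = 38.23 m.
Total head at well F: h = z + ψ = -30.22 + 38.23 = 8.01 m.
Head difference: h(well G) − h(well F) = 4.00 − 8.01 = -4.01 m.
Hydraulic gradient: i = |Δh| / L = 4.01 / 1430.5 = 0.00280.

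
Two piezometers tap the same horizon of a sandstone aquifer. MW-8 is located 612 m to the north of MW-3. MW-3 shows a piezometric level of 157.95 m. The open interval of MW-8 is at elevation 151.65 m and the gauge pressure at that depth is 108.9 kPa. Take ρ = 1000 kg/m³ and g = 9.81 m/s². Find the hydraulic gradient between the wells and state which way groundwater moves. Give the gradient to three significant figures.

Total head at MW-3: h = 157.95 m (water level in the piezometer is the total head).
Pressure head at MW-8: ψ = P/(ρg) = 108.9×1000 / (1000 × 9.81) = 11.10 m.
Total head at MW-8: h = z + ψ = 151.65 + 11.10 = 162.75 m.
Head difference: h(MW-3) − h(MW-8) = 157.95 − 162.75 = -4.80 m.
Hydraulic gradient: i = |Δh| / L = 4.80 / 612 = 0.00784.
Flow is from higher to lower head: from MW-8 toward MW-3, i.e. toward the south.

i ≈ 0.00784; groundwater flows toward the south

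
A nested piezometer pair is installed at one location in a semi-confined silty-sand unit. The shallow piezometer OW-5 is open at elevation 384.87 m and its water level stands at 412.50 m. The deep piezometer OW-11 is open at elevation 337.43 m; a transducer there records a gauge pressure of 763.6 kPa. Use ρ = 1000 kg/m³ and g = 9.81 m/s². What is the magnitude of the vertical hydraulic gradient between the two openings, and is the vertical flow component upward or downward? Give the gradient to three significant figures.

|i_v| ≈ 0.0584; vertical flow is upward

Total head at OW-5: h = 412.50 m (water level in the standpipe).
Pressure head at OW-11: ψ = P/(ρg) = 763.6×1000 / (1000 × 9.81) = 77.84 m.
Total head at OW-11: h = z + ψ = 337.43 + 77.84 = 415.27 m.
Δh = h(OW-5) − h(OW-11) = 412.50 − 415.27 = -2.77 m.
Vertical separation Δz = 384.87 − 337.43 = 47.44 m.
|i_v| = |Δh| / Δz = 2.77 / 47.44 = 0.0584.
Head is higher in the deep piezometer, so vertical flow is upward (discharge condition).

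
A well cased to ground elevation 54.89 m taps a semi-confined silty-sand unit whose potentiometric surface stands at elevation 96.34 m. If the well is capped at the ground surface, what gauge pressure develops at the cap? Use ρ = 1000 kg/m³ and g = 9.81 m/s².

P ≈ 407 kPa

Head above the cap: Δh = 96.34 − 54.89 = 41.45 m.
P = ρgΔh = 1000 × 9.81 × 41.45 = 406624 Pa ≈ 407 kPa.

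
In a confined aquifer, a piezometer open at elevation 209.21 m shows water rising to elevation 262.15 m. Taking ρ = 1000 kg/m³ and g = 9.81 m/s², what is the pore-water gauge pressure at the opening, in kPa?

Pressure head ψ = h − z = 262.15 − 209.21 = 52.94 m.
P = ρgψ = 1000 × 9.81 × 52.94 = 519341 Pa ≈ 519 kPa.

P ≈ 519 kPa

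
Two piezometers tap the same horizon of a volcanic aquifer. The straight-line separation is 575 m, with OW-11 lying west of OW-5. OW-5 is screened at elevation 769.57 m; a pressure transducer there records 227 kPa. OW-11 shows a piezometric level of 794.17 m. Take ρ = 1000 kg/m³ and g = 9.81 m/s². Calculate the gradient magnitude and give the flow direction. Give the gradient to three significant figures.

i ≈ 0.00254; groundwater flows toward the east

Pressure head at OW-5: ψ = P/(ρg) = 227×1000 / (1000 × 9.81) = 23.14 m.
Total head at OW-5: h = z + ψ = 769.57 + 23.14 = 792.71 m.
Total head at OW-11: h = 794.17 m (water level in the piezometer is the total head).
Head difference: h(OW-5) − h(OW-11) = 792.71 − 794.17 = -1.46 m.
Hydraulic gradient: i = |Δh| / L = 1.46 / 575 = 0.00254.
Flow is from higher to lower head: from OW-11 toward OW-5, i.e. toward the east.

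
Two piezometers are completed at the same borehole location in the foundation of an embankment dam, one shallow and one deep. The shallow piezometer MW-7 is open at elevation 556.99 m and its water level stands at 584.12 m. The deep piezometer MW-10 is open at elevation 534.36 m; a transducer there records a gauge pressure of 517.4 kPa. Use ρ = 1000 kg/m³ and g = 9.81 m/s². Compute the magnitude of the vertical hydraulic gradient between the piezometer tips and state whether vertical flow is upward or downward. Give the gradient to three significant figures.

Total head at MW-7: h = 584.12 m (water level in the standpipe).
Pressure head at MW-10: ψ = P/(ρg) = 517.4×1000 / (1000 × 9.81) = 52.74 m.
Total head at MW-10: h = z + ψ = 534.36 + 52.74 = 587.10 m.
Δh = h(MW-7) − h(MW-10) = 584.12 − 587.10 = -2.98 m.
Vertical separation Δz = 556.99 − 534.36 = 22.63 m.
|i_v| = |Δh| / Δz = 2.98 / 22.63 = 0.132.
Head is higher in the deep piezometer, so vertical flow is upward (discharge condition).

|i_v| ≈ 0.132; vertical flow is upward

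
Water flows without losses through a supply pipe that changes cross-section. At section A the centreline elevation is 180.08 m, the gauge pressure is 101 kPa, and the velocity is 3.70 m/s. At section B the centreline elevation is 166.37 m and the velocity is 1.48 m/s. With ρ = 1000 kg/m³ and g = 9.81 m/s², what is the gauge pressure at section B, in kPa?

Pressure head at A: ψ₁ = P₁/(ρg) = 101×1000 / (1000 × 9.81) = 10.30 m.
Velocity heads: v₁²/2g = 3.70²/19.62 = 0.698 m; v₂²/2g = 1.48²/19.62 = 0.112 m.
Total head H = z₁ + ψ₁ + v₁²/2g = 180.08 + 10.30 + 0.698 = 191.08 m.
ψ₂ = H − z₂ − v₂²/2g = 191.08 − 166.37 − 0.112 = 24.60 m.
P₂ = ρgψ₂ = 1000 × 9.81 × 24.60 ≈ 241 kPa.

P₂ ≈ 241 kPa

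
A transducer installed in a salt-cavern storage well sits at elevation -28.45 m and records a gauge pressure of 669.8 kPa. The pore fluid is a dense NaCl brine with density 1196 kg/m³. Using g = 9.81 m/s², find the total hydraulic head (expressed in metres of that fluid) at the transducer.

ψ = P/(ρg) = 669.8×1000 / (1196 × 9.81) = 57.09 m.
h = z + ψ = -28.45 + 57.09 = 28.64 m.

h ≈ 28.64 m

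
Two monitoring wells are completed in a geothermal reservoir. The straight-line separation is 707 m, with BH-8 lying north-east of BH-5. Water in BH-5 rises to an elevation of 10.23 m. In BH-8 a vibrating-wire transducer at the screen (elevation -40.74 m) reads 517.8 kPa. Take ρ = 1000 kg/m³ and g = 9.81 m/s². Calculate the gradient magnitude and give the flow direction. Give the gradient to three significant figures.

Total head at BH-5: h = 10.23 m (water level in the piezometer is the total head).
Pressure head at BH-8: ψ = P/(ρg) = 517.8×1000 / (1000 × 9.81) = 52.78 m.
Total head at BH-8: h = z + ψ = -40.74 + 52.78 = 12.04 m.
Head difference: h(BH-5) − h(BH-8) = 10.23 − 12.04 = -1.81 m.
Hydraulic gradient: i = |Δh| / L = 1.81 / 707 = 0.00256.
Flow is from higher to lower head: from BH-8 toward BH-5, i.e. toward the south-west.

i ≈ 0.00256; groundwater flows toward the south-west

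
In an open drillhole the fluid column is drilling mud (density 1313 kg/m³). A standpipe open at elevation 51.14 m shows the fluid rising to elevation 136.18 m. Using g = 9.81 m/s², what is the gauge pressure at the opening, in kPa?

Pressure head ψ = h − z = 136.18 − 51.14 = 85.04 m.
P = ρgψ = 1313 × 9.81 × 85.04 = 1095360 Pa ≈ 1100 kPa.

P ≈ 1100 kPa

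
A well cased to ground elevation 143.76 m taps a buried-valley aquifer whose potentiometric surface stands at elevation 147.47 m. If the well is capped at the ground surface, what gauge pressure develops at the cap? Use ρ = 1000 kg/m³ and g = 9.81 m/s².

Head above the cap: Δh = 147.47 − 143.76 = 3.71 m.
P = ρgΔh = 1000 × 9.81 × 3.71 = 36395 Pa ≈ 36.4 kPa.

P ≈ 36.4 kPa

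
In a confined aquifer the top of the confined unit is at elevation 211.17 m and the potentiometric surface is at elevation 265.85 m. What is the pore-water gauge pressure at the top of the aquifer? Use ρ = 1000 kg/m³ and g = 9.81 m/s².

P ≈ 536 kPa

Pressure head at the aquifer top: ψ = h − z = 265.85 − 211.17 = 54.68 m.
P = ρgψ = 1000 × 9.81 × 54.68 = 536411 Pa ≈ 536 kPa.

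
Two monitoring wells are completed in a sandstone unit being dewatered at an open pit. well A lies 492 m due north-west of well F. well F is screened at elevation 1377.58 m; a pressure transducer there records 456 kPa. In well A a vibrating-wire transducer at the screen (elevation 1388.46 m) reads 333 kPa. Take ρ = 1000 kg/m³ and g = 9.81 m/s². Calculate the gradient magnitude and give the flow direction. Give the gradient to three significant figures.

Pressure head at well F: ψ = P/(ρg) = 456×1000 / (1000 × 9.81) = 46.48 m.
Total head at well F: h = z + ψ = 1377.58 + 46.48 = 1424.06 m.
Pressure head at well A: ψ = P/(ρg) = 333×1000 / (1000 × 9.81) = 33.94 m.
Total head at well A: h = z + ψ = 1388.46 + 33.94 = 1422.40 m.
Head difference: h(well F) − h(well A) = 1424.06 − 1422.40 = 1.66 m.
Hydraulic gradient: i = |Δh| / L = 1.66 / 492 = 0.00337.
Flow is from higher to lower head: from well F toward well A, i.e. toward the north-west.

i ≈ 0.00337; groundwater flows toward the north-west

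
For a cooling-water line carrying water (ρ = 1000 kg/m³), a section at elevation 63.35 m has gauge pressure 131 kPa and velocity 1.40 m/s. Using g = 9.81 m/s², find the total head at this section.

Pressure head ψ = P/(ρg) = 131×1000 / (1000 × 9.81) = 13.35 m.
Velocity head = v²/(2g) = 1.40² / (2 × 9.81) = 0.100 m.
h = z + ψ + v²/(2g) = 63.35 + 13.35 + 0.100 = 76.80 m.

h ≈ 76.80 m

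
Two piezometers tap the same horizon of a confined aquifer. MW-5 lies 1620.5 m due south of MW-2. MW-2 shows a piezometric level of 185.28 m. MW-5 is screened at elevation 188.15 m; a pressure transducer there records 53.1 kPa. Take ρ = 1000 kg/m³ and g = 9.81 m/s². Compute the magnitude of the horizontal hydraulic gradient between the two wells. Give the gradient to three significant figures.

Total head at MW-2: h = 185.28 m (water level in the piezometer is the total head).
Pressure head at MW-5: ψ = P/(ρg) = 53.1×1000 / (1000 × 9.81) = 5.41 m.
Total head at MW-5: h = z + ψ = 188.15 + 5.41 = 193.56 m.
Head difference: h(MW-2) − h(MW-5) = 185.28 − 193.56 = -8.28 m.
Hydraulic gradient: i = |Δh| / L = 8.28 / 1620.5 = 0.00511.

i ≈ 0.00511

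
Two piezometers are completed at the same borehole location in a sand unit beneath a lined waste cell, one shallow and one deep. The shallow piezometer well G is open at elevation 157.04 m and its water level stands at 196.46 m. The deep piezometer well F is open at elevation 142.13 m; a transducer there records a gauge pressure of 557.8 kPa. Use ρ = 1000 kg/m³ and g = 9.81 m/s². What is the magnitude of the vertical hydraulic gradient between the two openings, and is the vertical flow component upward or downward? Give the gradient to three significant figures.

|i_v| ≈ 0.170; vertical flow is upward

Total head at well G: h = 196.46 m (water level in the standpipe).
Pressure head at well F: ψ = P/(ρg) = 557.8×1000 / (1000 × 9.81) = 56.86 m.
Total head at well F: h = z + ψ = 142.13 + 56.86 = 198.99 m.
Δh = h(well G) − h(well F) = 196.46 − 198.99 = -2.53 m.
Vertical separation Δz = 157.04 − 142.13 = 14.91 m.
|i_v| = |Δh| / Δz = 2.53 / 14.91 = 0.170.
Head is higher in the deep piezometer, so vertical flow is upward (discharge condition).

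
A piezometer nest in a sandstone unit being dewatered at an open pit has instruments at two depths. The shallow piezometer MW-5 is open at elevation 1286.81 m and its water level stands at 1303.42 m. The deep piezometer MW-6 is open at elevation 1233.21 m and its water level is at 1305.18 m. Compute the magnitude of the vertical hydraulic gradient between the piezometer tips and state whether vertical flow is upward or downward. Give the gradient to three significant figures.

Total head at MW-5: h = 1303.42 m (water level in the standpipe).
Total head at MW-6: h = 1305.18 m.
Δh = h(MW-5) − h(MW-6) = 1303.42 − 1305.18 = -1.76 m.
Vertical separation Δz = 1286.81 − 1233.21 = 53.60 m.
|i_v| = |Δh| / Δz = 1.76 / 53.60 = 0.0328.
Head is higher in the deep piezometer, so vertical flow is upward (discharge condition).

|i_v| ≈ 0.0328; vertical flow is upward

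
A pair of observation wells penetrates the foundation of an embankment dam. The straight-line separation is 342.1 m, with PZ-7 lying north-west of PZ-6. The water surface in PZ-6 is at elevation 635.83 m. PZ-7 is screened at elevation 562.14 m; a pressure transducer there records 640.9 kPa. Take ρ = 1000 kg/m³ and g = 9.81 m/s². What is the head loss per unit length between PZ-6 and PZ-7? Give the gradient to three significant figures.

i ≈ 0.0244 m/m

Total head at PZ-6: h = 635.83 m (water level in the piezometer is the total head).
Pressure head at PZ-7: ψ = P/(ρg) = 640.9×1000 / (1000 × 9.81) = 65.33 m.
Total head at PZ-7: h = z + ψ = 562.14 + 65.33 = 627.47 m.
Head difference: h(PZ-6) − h(PZ-7) = 635.83 − 627.47 = 8.36 m.
Hydraulic gradient: i = |Δh| / L = 8.36 / 342.1 = 0.0244.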